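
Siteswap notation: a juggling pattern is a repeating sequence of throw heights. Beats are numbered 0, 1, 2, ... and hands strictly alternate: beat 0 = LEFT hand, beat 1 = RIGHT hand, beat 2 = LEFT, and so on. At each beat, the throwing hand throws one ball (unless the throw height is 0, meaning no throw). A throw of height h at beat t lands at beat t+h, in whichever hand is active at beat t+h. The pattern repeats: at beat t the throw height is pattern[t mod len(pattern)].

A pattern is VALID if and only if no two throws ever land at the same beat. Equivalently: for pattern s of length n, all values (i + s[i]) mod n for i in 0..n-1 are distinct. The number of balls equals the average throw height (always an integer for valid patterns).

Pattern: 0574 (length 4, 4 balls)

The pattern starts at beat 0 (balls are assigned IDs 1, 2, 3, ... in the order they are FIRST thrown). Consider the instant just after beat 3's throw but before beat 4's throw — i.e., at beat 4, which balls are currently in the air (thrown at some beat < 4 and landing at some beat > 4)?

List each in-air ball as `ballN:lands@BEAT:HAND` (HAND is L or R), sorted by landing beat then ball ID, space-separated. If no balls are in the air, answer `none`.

Beat 1 (R): throw ball1 h=5 -> lands@6:L; in-air after throw: [b1@6:L]
Beat 2 (L): throw ball2 h=7 -> lands@9:R; in-air after throw: [b1@6:L b2@9:R]
Beat 3 (R): throw ball3 h=4 -> lands@7:R; in-air after throw: [b1@6:L b3@7:R b2@9:R]

Answer: ball1:lands@6:L ball3:lands@7:R ball2:lands@9:R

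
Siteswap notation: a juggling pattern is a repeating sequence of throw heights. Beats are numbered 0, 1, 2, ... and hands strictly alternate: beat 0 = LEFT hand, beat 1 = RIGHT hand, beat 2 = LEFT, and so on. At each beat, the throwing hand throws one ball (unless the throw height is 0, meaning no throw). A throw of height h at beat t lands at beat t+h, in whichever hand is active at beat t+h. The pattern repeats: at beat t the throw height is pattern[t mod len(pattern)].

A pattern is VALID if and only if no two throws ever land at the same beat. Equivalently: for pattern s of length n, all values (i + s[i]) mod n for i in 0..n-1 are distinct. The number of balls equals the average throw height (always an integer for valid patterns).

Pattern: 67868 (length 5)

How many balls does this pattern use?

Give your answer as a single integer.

Pattern = [6, 7, 8, 6, 8], length n = 5
  position 0: throw height = 6, running sum = 6
  position 1: throw height = 7, running sum = 13
  position 2: throw height = 8, running sum = 21
  position 3: throw height = 6, running sum = 27
  position 4: throw height = 8, running sum = 35
Total sum = 35; balls = sum / n = 35 / 5 = 7

Answer: 7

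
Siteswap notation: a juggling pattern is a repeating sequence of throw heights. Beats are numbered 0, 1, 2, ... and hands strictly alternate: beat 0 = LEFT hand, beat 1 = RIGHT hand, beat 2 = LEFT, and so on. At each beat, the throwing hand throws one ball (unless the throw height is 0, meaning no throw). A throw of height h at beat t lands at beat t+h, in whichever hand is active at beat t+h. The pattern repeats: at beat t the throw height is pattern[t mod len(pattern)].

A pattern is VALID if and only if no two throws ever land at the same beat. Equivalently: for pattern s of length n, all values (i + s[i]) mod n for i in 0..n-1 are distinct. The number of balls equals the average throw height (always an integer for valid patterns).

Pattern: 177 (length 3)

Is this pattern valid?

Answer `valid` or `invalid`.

Answer: valid

Derivation:
i=0: (i + s[i]) mod n = (0 + 1) mod 3 = 1
i=1: (i + s[i]) mod n = (1 + 7) mod 3 = 2
i=2: (i + s[i]) mod n = (2 + 7) mod 3 = 0
Residues: [1, 2, 0], distinct: True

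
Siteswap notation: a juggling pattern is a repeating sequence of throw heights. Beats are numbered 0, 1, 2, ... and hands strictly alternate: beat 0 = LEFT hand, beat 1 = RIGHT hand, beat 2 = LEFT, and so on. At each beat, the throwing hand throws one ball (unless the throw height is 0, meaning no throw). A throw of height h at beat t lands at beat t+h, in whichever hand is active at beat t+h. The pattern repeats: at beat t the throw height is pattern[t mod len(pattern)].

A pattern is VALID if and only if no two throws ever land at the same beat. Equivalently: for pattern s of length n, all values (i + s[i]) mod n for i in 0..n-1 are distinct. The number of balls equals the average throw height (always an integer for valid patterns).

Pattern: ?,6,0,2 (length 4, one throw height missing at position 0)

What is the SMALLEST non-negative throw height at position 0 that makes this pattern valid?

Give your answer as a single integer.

Answer: 0

Derivation:
i=0: s[i]=? (unknown)
i=1: (1 + 6) mod 4 = 3
i=2: (2 + 0) mod 4 = 2
i=3: (3 + 2) mod 4 = 1
Known residues: [1, 2, 3]; need a permutation of 0..3, so missing residue r = 0
Need (0 + s) mod 4 = 0; smallest s = (0 - 0) mod 4 = 0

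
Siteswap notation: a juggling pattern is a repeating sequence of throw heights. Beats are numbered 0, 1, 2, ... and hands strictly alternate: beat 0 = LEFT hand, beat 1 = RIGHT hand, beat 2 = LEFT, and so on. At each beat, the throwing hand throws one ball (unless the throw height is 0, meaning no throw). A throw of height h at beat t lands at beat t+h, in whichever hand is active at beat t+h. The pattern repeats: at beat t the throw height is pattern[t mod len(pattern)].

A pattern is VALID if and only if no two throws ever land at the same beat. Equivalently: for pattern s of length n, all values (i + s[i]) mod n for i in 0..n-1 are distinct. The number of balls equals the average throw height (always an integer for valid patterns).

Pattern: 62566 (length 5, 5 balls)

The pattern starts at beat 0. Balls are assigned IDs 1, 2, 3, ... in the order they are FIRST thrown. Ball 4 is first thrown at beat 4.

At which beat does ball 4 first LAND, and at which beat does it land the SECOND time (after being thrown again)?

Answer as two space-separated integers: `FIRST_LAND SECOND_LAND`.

Beat 0 (L): throw ball1 h=6 -> lands@6:L; in-air after throw: [b1@6:L]
Beat 1 (R): throw ball2 h=2 -> lands@3:R; in-air after throw: [b2@3:R b1@6:L]
Beat 2 (L): throw ball3 h=5 -> lands@7:R; in-air after throw: [b2@3:R b1@6:L b3@7:R]
Beat 3 (R): throw ball2 h=6 -> lands@9:R; in-air after throw: [b1@6:L b3@7:R b2@9:R]
Beat 4 (L): throw ball4 h=6 -> lands@10:L; in-air after throw: [b1@6:L b3@7:R b2@9:R b4@10:L]
Beat 5 (R): throw ball5 h=6 -> lands@11:R; in-air after throw: [b1@6:L b3@7:R b2@9:R b4@10:L b5@11:R]
Beat 6 (L): throw ball1 h=2 -> lands@8:L; in-air after throw: [b3@7:R b1@8:L b2@9:R b4@10:L b5@11:R]
Beat 7 (R): throw ball3 h=5 -> lands@12:L; in-air after throw: [b1@8:L b2@9:R b4@10:L b5@11:R b3@12:L]
Beat 8 (L): throw ball1 h=6 -> lands@14:L; in-air after throw: [b2@9:R b4@10:L b5@11:R b3@12:L b1@14:L]
Beat 9 (R): throw ball2 h=6 -> lands@15:R; in-air after throw: [b4@10:L b5@11:R b3@12:L b1@14:L b2@15:R]
Beat 10 (L): throw ball4 h=6 -> lands@16:L; in-air after throw: [b5@11:R b3@12:L b1@14:L b2@15:R b4@16:L]
Beat 11 (R): throw ball5 h=2 -> lands@13:R; in-air after throw: [b3@12:L b5@13:R b1@14:L b2@15:R b4@16:L]
Beat 12 (L): throw ball3 h=5 -> lands@17:R; in-air after throw: [b5@13:R b1@14:L b2@15:R b4@16:L b3@17:R]
Beat 13 (R): throw ball5 h=6 -> lands@19:R; in-air after throw: [b1@14:L b2@15:R b4@16:L b3@17:R b5@19:R]
Beat 14 (L): throw ball1 h=6 -> lands@20:L; in-air after throw: [b2@15:R b4@16:L b3@17:R b5@19:R b1@20:L]
Ball 4: thrown@4 h=6 -> first land @10; rethrown@10 h=6 -> second land @16

Answer: 10 16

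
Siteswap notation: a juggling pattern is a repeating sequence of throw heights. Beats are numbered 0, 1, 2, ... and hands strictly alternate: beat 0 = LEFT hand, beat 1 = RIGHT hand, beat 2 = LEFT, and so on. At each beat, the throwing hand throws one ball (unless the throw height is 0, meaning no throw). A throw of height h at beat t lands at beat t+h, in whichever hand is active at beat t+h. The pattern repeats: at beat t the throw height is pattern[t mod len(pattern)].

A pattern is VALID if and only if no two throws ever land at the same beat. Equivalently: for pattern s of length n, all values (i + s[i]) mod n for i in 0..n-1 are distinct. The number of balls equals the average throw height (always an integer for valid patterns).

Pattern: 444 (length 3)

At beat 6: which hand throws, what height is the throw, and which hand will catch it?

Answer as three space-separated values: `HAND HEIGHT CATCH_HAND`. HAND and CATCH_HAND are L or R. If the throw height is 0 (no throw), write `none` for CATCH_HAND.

Answer: L 4 L

Derivation:
Beat 6: 6 mod 2 = 0, so hand = L
Throw height = pattern[6 mod 3] = pattern[0] = 4
Lands at beat 6+4=10, 10 mod 2 = 0, so catch hand = L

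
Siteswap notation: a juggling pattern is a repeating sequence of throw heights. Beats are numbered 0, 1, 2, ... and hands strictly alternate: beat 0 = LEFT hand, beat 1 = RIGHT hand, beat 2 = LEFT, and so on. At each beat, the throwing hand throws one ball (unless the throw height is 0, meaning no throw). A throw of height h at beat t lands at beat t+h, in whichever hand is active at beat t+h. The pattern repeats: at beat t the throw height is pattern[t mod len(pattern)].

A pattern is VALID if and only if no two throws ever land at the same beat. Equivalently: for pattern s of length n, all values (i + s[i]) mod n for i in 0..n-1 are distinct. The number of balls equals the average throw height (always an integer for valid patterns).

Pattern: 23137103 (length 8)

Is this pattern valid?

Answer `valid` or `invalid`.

Answer: invalid

Derivation:
i=0: (i + s[i]) mod n = (0 + 2) mod 8 = 2
i=1: (i + s[i]) mod n = (1 + 3) mod 8 = 4
i=2: (i + s[i]) mod n = (2 + 1) mod 8 = 3
i=3: (i + s[i]) mod n = (3 + 3) mod 8 = 6
i=4: (i + s[i]) mod n = (4 + 7) mod 8 = 3
i=5: (i + s[i]) mod n = (5 + 1) mod 8 = 6
i=6: (i + s[i]) mod n = (6 + 0) mod 8 = 6
i=7: (i + s[i]) mod n = (7 + 3) mod 8 = 2
Residues: [2, 4, 3, 6, 3, 6, 6, 2], distinct: False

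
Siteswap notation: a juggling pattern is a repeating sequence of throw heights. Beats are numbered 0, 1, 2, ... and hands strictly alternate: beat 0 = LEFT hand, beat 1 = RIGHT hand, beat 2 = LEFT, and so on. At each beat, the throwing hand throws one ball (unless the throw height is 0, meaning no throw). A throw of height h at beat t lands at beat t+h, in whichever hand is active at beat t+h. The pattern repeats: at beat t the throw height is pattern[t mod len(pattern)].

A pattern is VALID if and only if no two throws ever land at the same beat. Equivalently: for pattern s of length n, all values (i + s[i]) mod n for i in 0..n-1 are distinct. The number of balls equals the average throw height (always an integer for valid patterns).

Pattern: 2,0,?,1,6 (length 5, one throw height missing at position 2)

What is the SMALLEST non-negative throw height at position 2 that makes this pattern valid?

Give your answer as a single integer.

Answer: 1

Derivation:
i=0: (0 + 2) mod 5 = 2
i=1: (1 + 0) mod 5 = 1
i=2: s[i]=? (unknown)
i=3: (3 + 1) mod 5 = 4
i=4: (4 + 6) mod 5 = 0
Known residues: [0, 1, 2, 4]; need a permutation of 0..4, so missing residue r = 3
Need (2 + s) mod 5 = 3; smallest s = (3 - 2) mod 5 = 1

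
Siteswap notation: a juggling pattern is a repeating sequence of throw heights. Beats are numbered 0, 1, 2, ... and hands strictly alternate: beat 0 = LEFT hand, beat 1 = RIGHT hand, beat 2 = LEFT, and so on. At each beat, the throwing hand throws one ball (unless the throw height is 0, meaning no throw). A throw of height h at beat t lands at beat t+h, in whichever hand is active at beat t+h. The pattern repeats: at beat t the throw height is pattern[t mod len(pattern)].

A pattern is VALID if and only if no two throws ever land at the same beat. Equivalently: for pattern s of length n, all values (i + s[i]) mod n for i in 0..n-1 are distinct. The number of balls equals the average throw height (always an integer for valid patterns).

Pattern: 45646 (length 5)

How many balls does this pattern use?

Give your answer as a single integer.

Answer: 5

Derivation:
Pattern = [4, 5, 6, 4, 6], length n = 5
  position 0: throw height = 4, running sum = 4
  position 1: throw height = 5, running sum = 9
  position 2: throw height = 6, running sum = 15
  position 3: throw height = 4, running sum = 19
  position 4: throw height = 6, running sum = 25
Total sum = 25; balls = sum / n = 25 / 5 = 5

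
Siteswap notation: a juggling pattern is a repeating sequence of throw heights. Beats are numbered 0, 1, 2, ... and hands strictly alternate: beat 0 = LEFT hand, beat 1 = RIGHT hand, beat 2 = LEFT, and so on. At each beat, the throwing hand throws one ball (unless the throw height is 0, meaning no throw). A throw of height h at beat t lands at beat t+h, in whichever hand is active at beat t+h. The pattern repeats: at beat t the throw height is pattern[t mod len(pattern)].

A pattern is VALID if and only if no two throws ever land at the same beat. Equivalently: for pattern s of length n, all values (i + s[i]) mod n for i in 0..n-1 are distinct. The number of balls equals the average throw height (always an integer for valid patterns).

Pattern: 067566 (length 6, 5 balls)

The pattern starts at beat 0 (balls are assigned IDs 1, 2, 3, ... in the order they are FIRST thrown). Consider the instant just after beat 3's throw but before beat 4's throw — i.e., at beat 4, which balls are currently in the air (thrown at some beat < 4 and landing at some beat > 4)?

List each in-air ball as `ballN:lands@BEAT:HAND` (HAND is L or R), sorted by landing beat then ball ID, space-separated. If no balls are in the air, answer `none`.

Answer: ball1:lands@7:R ball3:lands@8:L ball2:lands@9:R

Derivation:
Beat 1 (R): throw ball1 h=6 -> lands@7:R; in-air after throw: [b1@7:R]
Beat 2 (L): throw ball2 h=7 -> lands@9:R; in-air after throw: [b1@7:R b2@9:R]
Beat 3 (R): throw ball3 h=5 -> lands@8:L; in-air after throw: [b1@7:R b3@8:L b2@9:R]
Beat 4 (L): throw ball4 h=6 -> lands@10:L; in-air after throw: [b1@7:R b3@8:L b2@9:R b4@10:L]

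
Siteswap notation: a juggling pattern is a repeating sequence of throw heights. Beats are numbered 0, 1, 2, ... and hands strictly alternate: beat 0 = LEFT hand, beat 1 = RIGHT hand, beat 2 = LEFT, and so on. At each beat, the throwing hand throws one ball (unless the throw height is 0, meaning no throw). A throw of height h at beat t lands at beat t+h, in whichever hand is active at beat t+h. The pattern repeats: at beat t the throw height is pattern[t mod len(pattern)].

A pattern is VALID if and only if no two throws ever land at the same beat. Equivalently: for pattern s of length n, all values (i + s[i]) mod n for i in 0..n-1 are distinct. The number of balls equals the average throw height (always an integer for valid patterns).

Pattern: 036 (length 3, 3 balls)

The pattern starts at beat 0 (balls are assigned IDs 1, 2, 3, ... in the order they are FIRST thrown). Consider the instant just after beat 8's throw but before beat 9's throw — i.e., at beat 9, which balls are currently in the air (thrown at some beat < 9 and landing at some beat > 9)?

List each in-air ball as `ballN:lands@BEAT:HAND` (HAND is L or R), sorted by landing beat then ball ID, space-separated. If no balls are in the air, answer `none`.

Beat 1 (R): throw ball1 h=3 -> lands@4:L; in-air after throw: [b1@4:L]
Beat 2 (L): throw ball2 h=6 -> lands@8:L; in-air after throw: [b1@4:L b2@8:L]
Beat 4 (L): throw ball1 h=3 -> lands@7:R; in-air after throw: [b1@7:R b2@8:L]
Beat 5 (R): throw ball3 h=6 -> lands@11:R; in-air after throw: [b1@7:R b2@8:L b3@11:R]
Beat 7 (R): throw ball1 h=3 -> lands@10:L; in-air after throw: [b2@8:L b1@10:L b3@11:R]
Beat 8 (L): throw ball2 h=6 -> lands@14:L; in-air after throw: [b1@10:L b3@11:R b2@14:L]

Answer: ball1:lands@10:L ball3:lands@11:R ball2:lands@14:L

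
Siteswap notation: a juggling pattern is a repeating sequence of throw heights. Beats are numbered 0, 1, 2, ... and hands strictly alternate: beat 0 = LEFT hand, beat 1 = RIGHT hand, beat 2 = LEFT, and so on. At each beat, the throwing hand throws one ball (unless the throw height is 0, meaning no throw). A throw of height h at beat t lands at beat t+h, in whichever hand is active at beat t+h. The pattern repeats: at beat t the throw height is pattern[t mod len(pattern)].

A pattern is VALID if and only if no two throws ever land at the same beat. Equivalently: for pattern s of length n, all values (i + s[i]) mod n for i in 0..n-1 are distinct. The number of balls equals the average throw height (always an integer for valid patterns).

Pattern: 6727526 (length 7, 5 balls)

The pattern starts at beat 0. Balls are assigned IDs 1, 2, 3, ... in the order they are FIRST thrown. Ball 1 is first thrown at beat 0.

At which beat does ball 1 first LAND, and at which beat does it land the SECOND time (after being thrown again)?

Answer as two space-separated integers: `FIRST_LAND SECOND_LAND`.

Beat 0 (L): throw ball1 h=6 -> lands@6:L; in-air after throw: [b1@6:L]
Beat 1 (R): throw ball2 h=7 -> lands@8:L; in-air after throw: [b1@6:L b2@8:L]
Beat 2 (L): throw ball3 h=2 -> lands@4:L; in-air after throw: [b3@4:L b1@6:L b2@8:L]
Beat 3 (R): throw ball4 h=7 -> lands@10:L; in-air after throw: [b3@4:L b1@6:L b2@8:L b4@10:L]
Beat 4 (L): throw ball3 h=5 -> lands@9:R; in-air after throw: [b1@6:L b2@8:L b3@9:R b4@10:L]
Beat 5 (R): throw ball5 h=2 -> lands@7:R; in-air after throw: [b1@6:L b5@7:R b2@8:L b3@9:R b4@10:L]
Beat 6 (L): throw ball1 h=6 -> lands@12:L; in-air after throw: [b5@7:R b2@8:L b3@9:R b4@10:L b1@12:L]
Beat 7 (R): throw ball5 h=6 -> lands@13:R; in-air after throw: [b2@8:L b3@9:R b4@10:L b1@12:L b5@13:R]
Beat 8 (L): throw ball2 h=7 -> lands@15:R; in-air after throw: [b3@9:R b4@10:L b1@12:L b5@13:R b2@15:R]
Beat 9 (R): throw ball3 h=2 -> lands@11:R; in-air after throw: [b4@10:L b3@11:R b1@12:L b5@13:R b2@15:R]
Beat 10 (L): throw ball4 h=7 -> lands@17:R; in-air after throw: [b3@11:R b1@12:L b5@13:R b2@15:R b4@17:R]
Beat 11 (R): throw ball3 h=5 -> lands@16:L; in-air after throw: [b1@12:L b5@13:R b2@15:R b3@16:L b4@17:R]
Beat 12 (L): throw ball1 h=2 -> lands@14:L; in-air after throw: [b5@13:R b1@14:L b2@15:R b3@16:L b4@17:R]
Ball 1: thrown@0 h=6 -> first land @6; rethrown@6 h=6 -> second land @12

Answer: 6 12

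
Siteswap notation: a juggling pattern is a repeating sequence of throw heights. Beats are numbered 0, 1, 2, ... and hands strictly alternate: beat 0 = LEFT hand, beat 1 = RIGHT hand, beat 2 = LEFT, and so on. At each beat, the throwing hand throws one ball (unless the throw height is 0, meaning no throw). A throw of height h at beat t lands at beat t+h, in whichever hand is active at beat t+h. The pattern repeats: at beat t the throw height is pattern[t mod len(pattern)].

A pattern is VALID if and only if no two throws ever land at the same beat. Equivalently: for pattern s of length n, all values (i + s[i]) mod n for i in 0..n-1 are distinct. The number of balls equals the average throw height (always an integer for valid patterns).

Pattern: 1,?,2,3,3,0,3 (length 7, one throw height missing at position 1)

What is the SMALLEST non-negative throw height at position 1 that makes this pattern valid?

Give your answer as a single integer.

Answer: 2

Derivation:
i=0: (0 + 1) mod 7 = 1
i=1: s[i]=? (unknown)
i=2: (2 + 2) mod 7 = 4
i=3: (3 + 3) mod 7 = 6
i=4: (4 + 3) mod 7 = 0
i=5: (5 + 0) mod 7 = 5
i=6: (6 + 3) mod 7 = 2
Known residues: [0, 1, 2, 4, 5, 6]; need a permutation of 0..6, so missing residue r = 3
Need (1 + s) mod 7 = 3; smallest s = (3 - 1) mod 7 = 2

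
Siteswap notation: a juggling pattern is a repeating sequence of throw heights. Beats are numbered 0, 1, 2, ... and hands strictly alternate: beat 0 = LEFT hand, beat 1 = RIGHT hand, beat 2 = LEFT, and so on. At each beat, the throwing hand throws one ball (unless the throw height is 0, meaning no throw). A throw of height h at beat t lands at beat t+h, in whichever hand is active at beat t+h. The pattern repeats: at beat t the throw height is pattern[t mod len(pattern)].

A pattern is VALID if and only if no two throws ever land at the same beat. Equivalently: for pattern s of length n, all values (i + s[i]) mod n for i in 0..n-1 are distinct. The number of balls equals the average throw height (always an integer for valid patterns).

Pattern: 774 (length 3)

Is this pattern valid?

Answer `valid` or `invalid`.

Answer: valid

Derivation:
i=0: (i + s[i]) mod n = (0 + 7) mod 3 = 1
i=1: (i + s[i]) mod n = (1 + 7) mod 3 = 2
i=2: (i + s[i]) mod n = (2 + 4) mod 3 = 0
Residues: [1, 2, 0], distinct: True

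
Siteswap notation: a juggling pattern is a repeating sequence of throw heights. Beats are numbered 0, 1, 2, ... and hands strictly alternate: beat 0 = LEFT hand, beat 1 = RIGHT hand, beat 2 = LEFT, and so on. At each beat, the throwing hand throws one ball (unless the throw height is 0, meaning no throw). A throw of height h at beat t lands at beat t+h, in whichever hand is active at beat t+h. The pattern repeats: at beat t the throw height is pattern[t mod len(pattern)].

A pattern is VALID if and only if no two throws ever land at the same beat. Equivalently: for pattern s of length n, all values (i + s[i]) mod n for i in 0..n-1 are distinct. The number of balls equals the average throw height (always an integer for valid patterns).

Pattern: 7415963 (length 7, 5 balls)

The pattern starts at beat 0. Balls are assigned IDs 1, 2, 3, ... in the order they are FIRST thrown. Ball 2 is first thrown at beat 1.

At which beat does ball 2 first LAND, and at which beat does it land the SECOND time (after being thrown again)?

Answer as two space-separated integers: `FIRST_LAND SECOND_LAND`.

Answer: 5 11

Derivation:
Beat 0 (L): throw ball1 h=7 -> lands@7:R; in-air after throw: [b1@7:R]
Beat 1 (R): throw ball2 h=4 -> lands@5:R; in-air after throw: [b2@5:R b1@7:R]
Beat 2 (L): throw ball3 h=1 -> lands@3:R; in-air after throw: [b3@3:R b2@5:R b1@7:R]
Beat 3 (R): throw ball3 h=5 -> lands@8:L; in-air after throw: [b2@5:R b1@7:R b3@8:L]
Beat 4 (L): throw ball4 h=9 -> lands@13:R; in-air after throw: [b2@5:R b1@7:R b3@8:L b4@13:R]
Beat 5 (R): throw ball2 h=6 -> lands@11:R; in-air after throw: [b1@7:R b3@8:L b2@11:R b4@13:R]
Beat 6 (L): throw ball5 h=3 -> lands@9:R; in-air after throw: [b1@7:R b3@8:L b5@9:R b2@11:R b4@13:R]
Beat 7 (R): throw ball1 h=7 -> lands@14:L; in-air after throw: [b3@8:L b5@9:R b2@11:R b4@13:R b1@14:L]
Beat 8 (L): throw ball3 h=4 -> lands@12:L; in-air after throw: [b5@9:R b2@11:R b3@12:L b4@13:R b1@14:L]
Beat 9 (R): throw ball5 h=1 -> lands@10:L; in-air after throw: [b5@10:L b2@11:R b3@12:L b4@13:R b1@14:L]
Beat 10 (L): throw ball5 h=5 -> lands@15:R; in-air after throw: [b2@11:R b3@12:L b4@13:R b1@14:L b5@15:R]
Beat 11 (R): throw ball2 h=9 -> lands@20:L; in-air after throw: [b3@12:L b4@13:R b1@14:L b5@15:R b2@20:L]
Ball 2: thrown@1 h=4 -> first land @5; rethrown@5 h=6 -> second land @11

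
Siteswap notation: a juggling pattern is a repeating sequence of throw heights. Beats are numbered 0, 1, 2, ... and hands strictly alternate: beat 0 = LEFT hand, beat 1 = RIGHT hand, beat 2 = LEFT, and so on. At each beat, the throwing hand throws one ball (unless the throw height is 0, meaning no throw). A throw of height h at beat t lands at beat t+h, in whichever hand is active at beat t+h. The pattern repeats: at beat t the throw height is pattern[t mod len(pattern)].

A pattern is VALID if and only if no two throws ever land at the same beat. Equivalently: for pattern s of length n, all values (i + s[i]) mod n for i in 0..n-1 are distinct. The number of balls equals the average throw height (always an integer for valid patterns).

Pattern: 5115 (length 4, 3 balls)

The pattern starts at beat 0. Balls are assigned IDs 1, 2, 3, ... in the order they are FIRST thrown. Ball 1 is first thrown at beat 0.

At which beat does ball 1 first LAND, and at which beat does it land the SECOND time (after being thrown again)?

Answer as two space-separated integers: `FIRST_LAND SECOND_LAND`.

Beat 0 (L): throw ball1 h=5 -> lands@5:R; in-air after throw: [b1@5:R]
Beat 1 (R): throw ball2 h=1 -> lands@2:L; in-air after throw: [b2@2:L b1@5:R]
Beat 2 (L): throw ball2 h=1 -> lands@3:R; in-air after throw: [b2@3:R b1@5:R]
Beat 3 (R): throw ball2 h=5 -> lands@8:L; in-air after throw: [b1@5:R b2@8:L]
Beat 4 (L): throw ball3 h=5 -> lands@9:R; in-air after throw: [b1@5:R b2@8:L b3@9:R]
Beat 5 (R): throw ball1 h=1 -> lands@6:L; in-air after throw: [b1@6:L b2@8:L b3@9:R]
Beat 6 (L): throw ball1 h=1 -> lands@7:R; in-air after throw: [b1@7:R b2@8:L b3@9:R]
Ball 1: thrown@0 h=5 -> first land @5; rethrown@5 h=1 -> second land @6

Answer: 5 6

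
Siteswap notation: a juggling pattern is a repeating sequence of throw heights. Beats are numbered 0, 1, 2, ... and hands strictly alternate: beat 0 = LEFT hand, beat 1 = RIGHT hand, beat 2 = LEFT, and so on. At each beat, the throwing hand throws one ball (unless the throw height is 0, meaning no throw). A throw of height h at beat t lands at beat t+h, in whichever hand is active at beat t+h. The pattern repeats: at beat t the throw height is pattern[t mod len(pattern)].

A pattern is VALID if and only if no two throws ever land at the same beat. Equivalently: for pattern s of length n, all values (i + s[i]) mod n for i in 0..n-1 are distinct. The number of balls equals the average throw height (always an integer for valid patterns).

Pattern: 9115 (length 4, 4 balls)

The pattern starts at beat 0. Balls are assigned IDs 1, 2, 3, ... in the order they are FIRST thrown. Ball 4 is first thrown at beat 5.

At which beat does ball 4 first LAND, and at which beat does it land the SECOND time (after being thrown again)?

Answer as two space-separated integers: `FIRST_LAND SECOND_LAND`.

Beat 0 (L): throw ball1 h=9 -> lands@9:R; in-air after throw: [b1@9:R]
Beat 1 (R): throw ball2 h=1 -> lands@2:L; in-air after throw: [b2@2:L b1@9:R]
Beat 2 (L): throw ball2 h=1 -> lands@3:R; in-air after throw: [b2@3:R b1@9:R]
Beat 3 (R): throw ball2 h=5 -> lands@8:L; in-air after throw: [b2@8:L b1@9:R]
Beat 4 (L): throw ball3 h=9 -> lands@13:R; in-air after throw: [b2@8:L b1@9:R b3@13:R]
Beat 5 (R): throw ball4 h=1 -> lands@6:L; in-air after throw: [b4@6:L b2@8:L b1@9:R b3@13:R]
Beat 6 (L): throw ball4 h=1 -> lands@7:R; in-air after throw: [b4@7:R b2@8:L b1@9:R b3@13:R]
Beat 7 (R): throw ball4 h=5 -> lands@12:L; in-air after throw: [b2@8:L b1@9:R b4@12:L b3@13:R]
Ball 4: thrown@5 h=1 -> first land @6; rethrown@6 h=1 -> second land @7

Answer: 6 7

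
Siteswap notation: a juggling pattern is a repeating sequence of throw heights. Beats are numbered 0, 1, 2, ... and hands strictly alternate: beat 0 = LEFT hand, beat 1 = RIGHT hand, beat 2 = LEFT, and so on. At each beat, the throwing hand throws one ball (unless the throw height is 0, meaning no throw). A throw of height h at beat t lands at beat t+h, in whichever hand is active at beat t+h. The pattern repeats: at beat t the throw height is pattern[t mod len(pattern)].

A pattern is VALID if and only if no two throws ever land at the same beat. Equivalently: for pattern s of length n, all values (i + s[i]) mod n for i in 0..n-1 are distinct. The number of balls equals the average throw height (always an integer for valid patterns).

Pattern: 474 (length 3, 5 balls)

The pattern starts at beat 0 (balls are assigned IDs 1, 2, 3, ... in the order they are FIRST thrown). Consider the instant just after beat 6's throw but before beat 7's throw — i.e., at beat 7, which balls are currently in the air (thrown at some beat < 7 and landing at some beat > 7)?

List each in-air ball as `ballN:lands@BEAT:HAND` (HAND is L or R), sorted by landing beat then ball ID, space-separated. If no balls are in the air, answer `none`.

Answer: ball2:lands@8:L ball5:lands@9:R ball3:lands@10:L ball1:lands@11:R

Derivation:
Beat 0 (L): throw ball1 h=4 -> lands@4:L; in-air after throw: [b1@4:L]
Beat 1 (R): throw ball2 h=7 -> lands@8:L; in-air after throw: [b1@4:L b2@8:L]
Beat 2 (L): throw ball3 h=4 -> lands@6:L; in-air after throw: [b1@4:L b3@6:L b2@8:L]
Beat 3 (R): throw ball4 h=4 -> lands@7:R; in-air after throw: [b1@4:L b3@6:L b4@7:R b2@8:L]
Beat 4 (L): throw ball1 h=7 -> lands@11:R; in-air after throw: [b3@6:L b4@7:R b2@8:L b1@11:R]
Beat 5 (R): throw ball5 h=4 -> lands@9:R; in-air after throw: [b3@6:L b4@7:R b2@8:L b5@9:R b1@11:R]
Beat 6 (L): throw ball3 h=4 -> lands@10:L; in-air after throw: [b4@7:R b2@8:L b5@9:R b3@10:L b1@11:R]
Beat 7 (R): throw ball4 h=7 -> lands@14:L; in-air after throw: [b2@8:L b5@9:R b3@10:L b1@11:R b4@14:L]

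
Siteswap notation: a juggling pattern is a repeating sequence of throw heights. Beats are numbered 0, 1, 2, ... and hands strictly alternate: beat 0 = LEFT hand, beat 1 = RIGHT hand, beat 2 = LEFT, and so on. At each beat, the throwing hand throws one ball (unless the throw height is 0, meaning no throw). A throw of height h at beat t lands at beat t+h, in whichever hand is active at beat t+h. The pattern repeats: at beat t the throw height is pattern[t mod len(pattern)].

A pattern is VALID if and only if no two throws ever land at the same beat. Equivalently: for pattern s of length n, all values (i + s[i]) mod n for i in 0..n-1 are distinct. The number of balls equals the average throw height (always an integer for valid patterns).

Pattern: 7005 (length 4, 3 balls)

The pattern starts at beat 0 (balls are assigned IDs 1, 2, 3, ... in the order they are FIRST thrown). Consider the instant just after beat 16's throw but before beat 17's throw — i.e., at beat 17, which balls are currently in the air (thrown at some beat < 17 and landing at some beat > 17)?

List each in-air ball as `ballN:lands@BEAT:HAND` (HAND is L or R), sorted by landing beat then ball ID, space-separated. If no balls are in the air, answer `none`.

Beat 0 (L): throw ball1 h=7 -> lands@7:R; in-air after throw: [b1@7:R]
Beat 3 (R): throw ball2 h=5 -> lands@8:L; in-air after throw: [b1@7:R b2@8:L]
Beat 4 (L): throw ball3 h=7 -> lands@11:R; in-air after throw: [b1@7:R b2@8:L b3@11:R]
Beat 7 (R): throw ball1 h=5 -> lands@12:L; in-air after throw: [b2@8:L b3@11:R b1@12:L]
Beat 8 (L): throw ball2 h=7 -> lands@15:R; in-air after throw: [b3@11:R b1@12:L b2@15:R]
Beat 11 (R): throw ball3 h=5 -> lands@16:L; in-air after throw: [b1@12:L b2@15:R b3@16:L]
Beat 12 (L): throw ball1 h=7 -> lands@19:R; in-air after throw: [b2@15:R b3@16:L b1@19:R]
Beat 15 (R): throw ball2 h=5 -> lands@20:L; in-air after throw: [b3@16:L b1@19:R b2@20:L]
Beat 16 (L): throw ball3 h=7 -> lands@23:R; in-air after throw: [b1@19:R b2@20:L b3@23:R]

Answer: ball1:lands@19:R ball2:lands@20:L ball3:lands@23:R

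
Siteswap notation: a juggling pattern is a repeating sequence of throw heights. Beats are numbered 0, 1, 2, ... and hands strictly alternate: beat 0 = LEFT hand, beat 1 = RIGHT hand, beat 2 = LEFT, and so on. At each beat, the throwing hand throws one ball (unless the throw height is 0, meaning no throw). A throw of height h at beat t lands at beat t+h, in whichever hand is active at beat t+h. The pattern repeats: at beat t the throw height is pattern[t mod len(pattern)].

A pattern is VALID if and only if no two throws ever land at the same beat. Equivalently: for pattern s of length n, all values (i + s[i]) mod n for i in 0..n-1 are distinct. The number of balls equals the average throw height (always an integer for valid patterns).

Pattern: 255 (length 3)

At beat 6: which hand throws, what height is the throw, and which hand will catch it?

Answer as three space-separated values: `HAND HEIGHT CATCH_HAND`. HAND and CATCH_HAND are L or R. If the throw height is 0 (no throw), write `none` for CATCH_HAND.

Beat 6: 6 mod 2 = 0, so hand = L
Throw height = pattern[6 mod 3] = pattern[0] = 2
Lands at beat 6+2=8, 8 mod 2 = 0, so catch hand = L

Answer: L 2 L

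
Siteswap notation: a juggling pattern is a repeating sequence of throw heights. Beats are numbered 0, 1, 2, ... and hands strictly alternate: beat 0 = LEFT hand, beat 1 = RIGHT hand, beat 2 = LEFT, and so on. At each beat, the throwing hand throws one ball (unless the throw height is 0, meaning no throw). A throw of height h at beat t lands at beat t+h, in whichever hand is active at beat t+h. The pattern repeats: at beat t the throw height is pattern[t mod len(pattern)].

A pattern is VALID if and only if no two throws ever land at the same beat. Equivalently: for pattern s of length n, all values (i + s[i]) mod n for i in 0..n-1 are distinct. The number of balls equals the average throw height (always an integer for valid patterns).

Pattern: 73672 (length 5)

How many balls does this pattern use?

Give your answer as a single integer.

Answer: 5

Derivation:
Pattern = [7, 3, 6, 7, 2], length n = 5
  position 0: throw height = 7, running sum = 7
  position 1: throw height = 3, running sum = 10
  position 2: throw height = 6, running sum = 16
  position 3: throw height = 7, running sum = 23
  position 4: throw height = 2, running sum = 25
Total sum = 25; balls = sum / n = 25 / 5 = 5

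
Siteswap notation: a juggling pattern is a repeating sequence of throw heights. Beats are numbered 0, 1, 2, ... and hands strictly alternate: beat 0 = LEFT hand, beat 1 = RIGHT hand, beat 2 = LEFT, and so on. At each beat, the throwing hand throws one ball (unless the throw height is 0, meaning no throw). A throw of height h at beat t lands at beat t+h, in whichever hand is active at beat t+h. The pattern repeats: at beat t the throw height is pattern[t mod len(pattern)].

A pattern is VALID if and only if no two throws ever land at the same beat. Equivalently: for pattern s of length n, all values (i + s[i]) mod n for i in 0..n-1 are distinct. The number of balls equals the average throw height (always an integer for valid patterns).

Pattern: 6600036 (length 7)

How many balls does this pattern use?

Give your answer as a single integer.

Pattern = [6, 6, 0, 0, 0, 3, 6], length n = 7
  position 0: throw height = 6, running sum = 6
  position 1: throw height = 6, running sum = 12
  position 2: throw height = 0, running sum = 12
  position 3: throw height = 0, running sum = 12
  position 4: throw height = 0, running sum = 12
  position 5: throw height = 3, running sum = 15
  position 6: throw height = 6, running sum = 21
Total sum = 21; balls = sum / n = 21 / 7 = 3

Answer: 3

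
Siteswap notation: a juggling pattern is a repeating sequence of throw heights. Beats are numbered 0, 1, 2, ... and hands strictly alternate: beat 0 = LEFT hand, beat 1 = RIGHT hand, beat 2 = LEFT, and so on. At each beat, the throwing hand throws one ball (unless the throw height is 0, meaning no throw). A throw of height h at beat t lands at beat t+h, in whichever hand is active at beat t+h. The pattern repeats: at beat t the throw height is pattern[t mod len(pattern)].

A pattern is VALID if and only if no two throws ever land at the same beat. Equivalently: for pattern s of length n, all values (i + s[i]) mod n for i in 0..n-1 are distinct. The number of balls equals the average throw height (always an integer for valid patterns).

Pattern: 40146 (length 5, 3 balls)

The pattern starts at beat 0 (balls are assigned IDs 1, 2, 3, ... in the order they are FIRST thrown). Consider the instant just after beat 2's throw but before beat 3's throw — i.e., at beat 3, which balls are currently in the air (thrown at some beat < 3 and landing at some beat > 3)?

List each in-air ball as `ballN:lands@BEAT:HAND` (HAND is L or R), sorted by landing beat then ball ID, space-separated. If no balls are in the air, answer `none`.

Beat 0 (L): throw ball1 h=4 -> lands@4:L; in-air after throw: [b1@4:L]
Beat 2 (L): throw ball2 h=1 -> lands@3:R; in-air after throw: [b2@3:R b1@4:L]
Beat 3 (R): throw ball2 h=4 -> lands@7:R; in-air after throw: [b1@4:L b2@7:R]

Answer: ball1:lands@4:L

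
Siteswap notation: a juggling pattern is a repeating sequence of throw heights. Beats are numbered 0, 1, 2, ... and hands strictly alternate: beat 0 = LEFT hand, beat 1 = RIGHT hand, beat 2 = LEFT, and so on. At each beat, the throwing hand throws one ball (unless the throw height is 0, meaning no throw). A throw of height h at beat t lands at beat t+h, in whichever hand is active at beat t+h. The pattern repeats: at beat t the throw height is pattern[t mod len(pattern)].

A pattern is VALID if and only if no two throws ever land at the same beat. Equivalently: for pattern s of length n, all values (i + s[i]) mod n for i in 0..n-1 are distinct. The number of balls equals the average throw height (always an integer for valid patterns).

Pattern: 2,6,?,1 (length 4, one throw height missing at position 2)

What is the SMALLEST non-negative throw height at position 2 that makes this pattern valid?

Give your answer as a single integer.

Answer: 3

Derivation:
i=0: (0 + 2) mod 4 = 2
i=1: (1 + 6) mod 4 = 3
i=2: s[i]=? (unknown)
i=3: (3 + 1) mod 4 = 0
Known residues: [0, 2, 3]; need a permutation of 0..3, so missing residue r = 1
Need (2 + s) mod 4 = 1; smallest s = (1 - 2) mod 4 = 3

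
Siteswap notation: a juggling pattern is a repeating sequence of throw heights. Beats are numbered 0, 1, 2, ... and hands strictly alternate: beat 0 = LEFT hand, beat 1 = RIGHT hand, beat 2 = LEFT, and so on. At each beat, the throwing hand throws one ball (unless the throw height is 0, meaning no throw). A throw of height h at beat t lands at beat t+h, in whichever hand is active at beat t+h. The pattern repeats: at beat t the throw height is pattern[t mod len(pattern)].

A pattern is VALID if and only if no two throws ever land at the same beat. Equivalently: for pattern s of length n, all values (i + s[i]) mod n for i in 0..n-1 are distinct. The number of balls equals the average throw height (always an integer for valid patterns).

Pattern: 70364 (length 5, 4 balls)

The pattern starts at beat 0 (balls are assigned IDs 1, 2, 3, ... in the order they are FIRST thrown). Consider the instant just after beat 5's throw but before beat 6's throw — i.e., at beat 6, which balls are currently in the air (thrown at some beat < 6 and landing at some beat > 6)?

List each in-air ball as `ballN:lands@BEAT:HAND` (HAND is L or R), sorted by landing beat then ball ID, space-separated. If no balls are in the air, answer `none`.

Beat 0 (L): throw ball1 h=7 -> lands@7:R; in-air after throw: [b1@7:R]
Beat 2 (L): throw ball2 h=3 -> lands@5:R; in-air after throw: [b2@5:R b1@7:R]
Beat 3 (R): throw ball3 h=6 -> lands@9:R; in-air after throw: [b2@5:R b1@7:R b3@9:R]
Beat 4 (L): throw ball4 h=4 -> lands@8:L; in-air after throw: [b2@5:R b1@7:R b4@8:L b3@9:R]
Beat 5 (R): throw ball2 h=7 -> lands@12:L; in-air after throw: [b1@7:R b4@8:L b3@9:R b2@12:L]

Answer: ball1:lands@7:R ball4:lands@8:L ball3:lands@9:R ball2:lands@12:L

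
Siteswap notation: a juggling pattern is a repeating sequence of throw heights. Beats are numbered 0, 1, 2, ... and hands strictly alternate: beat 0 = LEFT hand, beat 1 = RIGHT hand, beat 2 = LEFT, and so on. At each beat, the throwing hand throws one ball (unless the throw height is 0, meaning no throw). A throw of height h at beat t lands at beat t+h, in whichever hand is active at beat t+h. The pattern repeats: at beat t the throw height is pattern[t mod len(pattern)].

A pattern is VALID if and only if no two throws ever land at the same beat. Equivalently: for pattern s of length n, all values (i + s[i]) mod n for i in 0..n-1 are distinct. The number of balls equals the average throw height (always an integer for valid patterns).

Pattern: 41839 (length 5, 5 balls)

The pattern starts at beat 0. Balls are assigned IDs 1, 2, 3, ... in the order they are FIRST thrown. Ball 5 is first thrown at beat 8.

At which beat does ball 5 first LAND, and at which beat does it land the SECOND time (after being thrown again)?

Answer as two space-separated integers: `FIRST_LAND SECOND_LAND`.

Beat 0 (L): throw ball1 h=4 -> lands@4:L; in-air after throw: [b1@4:L]
Beat 1 (R): throw ball2 h=1 -> lands@2:L; in-air after throw: [b2@2:L b1@4:L]
Beat 2 (L): throw ball2 h=8 -> lands@10:L; in-air after throw: [b1@4:L b2@10:L]
Beat 3 (R): throw ball3 h=3 -> lands@6:L; in-air after throw: [b1@4:L b3@6:L b2@10:L]
Beat 4 (L): throw ball1 h=9 -> lands@13:R; in-air after throw: [b3@6:L b2@10:L b1@13:R]
Beat 5 (R): throw ball4 h=4 -> lands@9:R; in-air after throw: [b3@6:L b4@9:R b2@10:L b1@13:R]
Beat 6 (L): throw ball3 h=1 -> lands@7:R; in-air after throw: [b3@7:R b4@9:R b2@10:L b1@13:R]
Beat 7 (R): throw ball3 h=8 -> lands@15:R; in-air after throw: [b4@9:R b2@10:L b1@13:R b3@15:R]
Beat 8 (L): throw ball5 h=3 -> lands@11:R; in-air after throw: [b4@9:R b2@10:L b5@11:R b1@13:R b3@15:R]
Beat 9 (R): throw ball4 h=9 -> lands@18:L; in-air after throw: [b2@10:L b5@11:R b1@13:R b3@15:R b4@18:L]
Beat 10 (L): throw ball2 h=4 -> lands@14:L; in-air after throw: [b5@11:R b1@13:R b2@14:L b3@15:R b4@18:L]
Beat 11 (R): throw ball5 h=1 -> lands@12:L; in-air after throw: [b5@12:L b1@13:R b2@14:L b3@15:R b4@18:L]
Beat 12 (L): throw ball5 h=8 -> lands@20:L; in-air after throw: [b1@13:R b2@14:L b3@15:R b4@18:L b5@20:L]
Ball 5: thrown@8 h=3 -> first land @11; rethrown@11 h=1 -> second land @12

Answer: 11 12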